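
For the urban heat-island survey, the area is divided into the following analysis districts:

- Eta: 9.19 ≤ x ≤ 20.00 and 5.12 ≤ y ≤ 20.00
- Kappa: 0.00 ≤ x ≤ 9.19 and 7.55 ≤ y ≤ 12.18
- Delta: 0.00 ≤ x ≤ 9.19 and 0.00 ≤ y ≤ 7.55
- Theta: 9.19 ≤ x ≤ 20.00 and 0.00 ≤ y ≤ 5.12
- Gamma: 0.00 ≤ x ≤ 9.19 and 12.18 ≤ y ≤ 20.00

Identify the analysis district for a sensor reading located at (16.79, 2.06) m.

The point has x = 16.79 and y = 2.06.
Only Theta satisfies 9.19 ≤ x ≤ 20.00 and 0.00 ≤ y ≤ 5.12.

Theta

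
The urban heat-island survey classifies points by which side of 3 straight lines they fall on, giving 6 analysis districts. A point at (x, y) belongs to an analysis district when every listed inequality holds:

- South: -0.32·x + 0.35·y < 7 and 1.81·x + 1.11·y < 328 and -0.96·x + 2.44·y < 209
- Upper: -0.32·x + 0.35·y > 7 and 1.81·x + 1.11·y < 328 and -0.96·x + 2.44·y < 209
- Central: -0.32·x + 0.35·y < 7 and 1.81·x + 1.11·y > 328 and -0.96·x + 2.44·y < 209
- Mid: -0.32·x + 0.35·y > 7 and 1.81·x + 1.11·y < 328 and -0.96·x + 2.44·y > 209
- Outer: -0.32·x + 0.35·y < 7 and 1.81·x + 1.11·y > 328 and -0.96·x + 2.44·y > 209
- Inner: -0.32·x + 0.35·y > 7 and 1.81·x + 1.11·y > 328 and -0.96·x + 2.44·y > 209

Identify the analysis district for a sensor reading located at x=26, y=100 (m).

Mid

-0.32·26 + 0.35·100 = 26.680, which is > 7
1.81·26 + 1.11·100 = 158.060, which is < 328
-0.96·26 + 2.44·100 = 219.040, which is > 209
This sign pattern matches Mid.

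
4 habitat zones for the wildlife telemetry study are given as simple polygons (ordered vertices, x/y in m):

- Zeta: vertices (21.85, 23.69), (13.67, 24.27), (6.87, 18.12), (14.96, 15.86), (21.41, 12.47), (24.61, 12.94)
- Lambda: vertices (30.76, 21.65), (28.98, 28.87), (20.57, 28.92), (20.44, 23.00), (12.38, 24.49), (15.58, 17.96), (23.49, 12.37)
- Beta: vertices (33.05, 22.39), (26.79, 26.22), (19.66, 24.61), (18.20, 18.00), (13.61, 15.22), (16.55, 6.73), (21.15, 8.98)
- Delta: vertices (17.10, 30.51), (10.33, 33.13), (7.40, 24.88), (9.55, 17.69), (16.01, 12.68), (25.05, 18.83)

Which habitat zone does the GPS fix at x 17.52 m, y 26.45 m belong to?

Cast a ray rightward from (17.52, 26.45). For each polygon, the edges (by vertex number in listed order) whose endpoints lie on opposite sides of y = 26.45, where each meets that height, and whether that is right or left of the point:
Zeta: no edge straddles that height → 0 crossings.
Lambda: 1–2 at x≈29.577 (right), 3–4 at x≈20.516 (right) → 2 crossings.
Beta: no edge straddles that height → 0 crossings.
Delta: 2–3 at x≈7.958 (left), 6–1 at x≈19.863 (right) → 1 crossing.
Only Delta has an odd count, so the point is inside Delta.

Delta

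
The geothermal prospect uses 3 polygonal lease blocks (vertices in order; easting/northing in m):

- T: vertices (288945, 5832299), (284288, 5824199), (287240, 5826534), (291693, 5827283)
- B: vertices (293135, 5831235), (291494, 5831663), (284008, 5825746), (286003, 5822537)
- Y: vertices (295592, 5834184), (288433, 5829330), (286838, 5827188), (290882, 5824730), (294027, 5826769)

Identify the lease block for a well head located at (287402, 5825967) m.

B

Cast a ray rightward from (287402, 5825967). For each polygon, the edges (by vertex number in listed order) whose endpoints lie on opposite sides of northing = 5825967, where each meets that height, and whether that is right or left of the point:
T: 1–2 at easting≈285304.5 (left), 2–3 at easting≈286523.2 (left) → 0 crossings.
B: 2–3 at easting≈284287.6 (left), 4–1 at easting≈288815.5 (right) → 1 crossing.
Y: 3–4 at easting≈288846.8 (right), 4–5 at easting≈292790.0 (right) → 2 crossings.
Only B has an odd count, so the point is inside B.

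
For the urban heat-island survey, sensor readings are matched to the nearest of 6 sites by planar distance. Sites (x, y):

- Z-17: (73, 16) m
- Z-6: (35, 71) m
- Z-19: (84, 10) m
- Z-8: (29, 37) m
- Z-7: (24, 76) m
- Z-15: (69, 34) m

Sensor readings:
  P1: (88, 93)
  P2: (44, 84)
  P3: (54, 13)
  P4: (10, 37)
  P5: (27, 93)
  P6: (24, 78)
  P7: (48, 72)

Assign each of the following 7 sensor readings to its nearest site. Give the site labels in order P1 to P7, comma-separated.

Z-6, Z-6, Z-17, Z-8, Z-7, Z-7, Z-6

P1 → Z-6 (d²=3293.00)
P2 → Z-6 (d²=250.00)
P3 → Z-17 (d²=370.00)
P4 → Z-8 (d²=361.00)
P5 → Z-7 (d²=298.00)
P6 → Z-7 (d²=4.00)
P7 → Z-6 (d²=170.00)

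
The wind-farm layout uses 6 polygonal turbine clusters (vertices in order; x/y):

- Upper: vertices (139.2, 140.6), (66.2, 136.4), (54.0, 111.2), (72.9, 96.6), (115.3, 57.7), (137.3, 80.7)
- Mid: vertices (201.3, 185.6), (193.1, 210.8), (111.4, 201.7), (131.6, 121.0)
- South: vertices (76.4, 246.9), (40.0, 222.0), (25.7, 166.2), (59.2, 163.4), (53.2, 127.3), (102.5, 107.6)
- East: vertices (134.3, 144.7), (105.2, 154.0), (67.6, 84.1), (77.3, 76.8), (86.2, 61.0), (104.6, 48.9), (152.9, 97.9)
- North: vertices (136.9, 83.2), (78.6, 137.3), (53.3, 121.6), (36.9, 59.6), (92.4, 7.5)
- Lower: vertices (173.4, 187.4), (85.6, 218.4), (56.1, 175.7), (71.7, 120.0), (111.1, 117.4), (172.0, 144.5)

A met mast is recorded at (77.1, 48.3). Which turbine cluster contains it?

Cast a ray rightward from (77.1, 48.3). For each polygon, the edges (by vertex number in listed order) whose endpoints lie on opposite sides of y = 48.3, where each meets that height, and whether that is right or left of the point:
Upper: no edge straddles that height → 0 crossings.
Mid: no edge straddles that height → 0 crossings.
South: no edge straddles that height → 0 crossings.
East: no edge straddles that height → 0 crossings.
North: 4–5 at x≈48.94 (left), 5–1 at x≈116.38 (right) → 1 crossing.
Lower: no edge straddles that height → 0 crossings.
Only North has an odd count, so the point is inside North.

North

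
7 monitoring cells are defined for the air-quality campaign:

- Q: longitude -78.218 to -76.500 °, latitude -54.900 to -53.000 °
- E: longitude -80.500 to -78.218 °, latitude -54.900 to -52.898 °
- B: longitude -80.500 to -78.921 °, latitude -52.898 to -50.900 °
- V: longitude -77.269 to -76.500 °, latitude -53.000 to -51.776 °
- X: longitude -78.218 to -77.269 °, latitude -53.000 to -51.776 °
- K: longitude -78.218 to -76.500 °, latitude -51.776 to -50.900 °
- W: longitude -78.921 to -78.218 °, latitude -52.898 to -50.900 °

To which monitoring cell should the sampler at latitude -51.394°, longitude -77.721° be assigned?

K

The point has longitude = -77.721 and latitude = -51.394.
Only K satisfies -78.218 ≤ longitude ≤ -76.500 and -51.776 ≤ latitude ≤ -50.900.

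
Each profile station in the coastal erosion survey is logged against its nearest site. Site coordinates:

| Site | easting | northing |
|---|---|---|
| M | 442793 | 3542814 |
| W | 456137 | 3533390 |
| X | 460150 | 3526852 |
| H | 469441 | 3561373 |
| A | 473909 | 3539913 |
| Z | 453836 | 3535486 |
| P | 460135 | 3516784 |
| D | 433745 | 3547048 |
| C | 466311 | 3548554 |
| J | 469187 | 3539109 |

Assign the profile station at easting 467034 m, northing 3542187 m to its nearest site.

J

Squared distances to each site:
M: 588019210.000; W: 196131818.000; X: 282551681.000; H: 373896245.000; A: 52436701.000; Z: 219090605.000; P: 692908610.000; D: 1131786842.000; C: 41061418.000; J: 14109493.000.
Minimum at J.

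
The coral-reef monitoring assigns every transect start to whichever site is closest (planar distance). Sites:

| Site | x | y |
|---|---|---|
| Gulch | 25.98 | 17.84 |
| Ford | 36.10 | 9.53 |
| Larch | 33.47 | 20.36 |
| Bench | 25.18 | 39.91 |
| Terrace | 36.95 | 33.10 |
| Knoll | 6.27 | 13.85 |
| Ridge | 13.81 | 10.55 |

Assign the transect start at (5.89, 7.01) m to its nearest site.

Knoll

Squared distances to each site:
Gulch: 520.897; Ford: 918.995; Larch: 938.879; Bench: 1454.514; Terrace: 1645.412; Knoll: 46.930; Ridge: 75.258.
Minimum at Knoll.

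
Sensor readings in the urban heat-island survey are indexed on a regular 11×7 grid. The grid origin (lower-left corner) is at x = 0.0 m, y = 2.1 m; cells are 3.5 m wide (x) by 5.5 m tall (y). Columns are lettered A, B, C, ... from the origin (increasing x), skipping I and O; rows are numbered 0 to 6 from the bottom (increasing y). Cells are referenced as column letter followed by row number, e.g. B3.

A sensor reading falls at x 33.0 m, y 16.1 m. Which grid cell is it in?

Column index: ⌊(33.0 − 0.0) / 3.5⌋ = ⌊9.429⌋ = 9 → column K
Row offset from origin: ⌊(16.1 − 2.1) / 5.5⌋ = ⌊2.545⌋ = 2 → row 2

K2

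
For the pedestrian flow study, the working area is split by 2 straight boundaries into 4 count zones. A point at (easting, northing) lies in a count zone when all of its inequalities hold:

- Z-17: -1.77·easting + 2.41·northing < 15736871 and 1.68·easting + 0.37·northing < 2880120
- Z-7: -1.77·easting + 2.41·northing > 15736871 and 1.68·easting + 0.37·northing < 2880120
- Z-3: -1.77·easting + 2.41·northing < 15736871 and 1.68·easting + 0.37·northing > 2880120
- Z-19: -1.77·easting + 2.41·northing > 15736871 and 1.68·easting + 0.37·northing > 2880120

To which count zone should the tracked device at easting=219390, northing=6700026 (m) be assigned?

-1.77·219390 + 2.41·6700026 = 15758742.360, which is > 15736871
1.68·219390 + 0.37·6700026 = 2847584.820, which is < 2880120
This sign pattern matches Z-7.

Z-7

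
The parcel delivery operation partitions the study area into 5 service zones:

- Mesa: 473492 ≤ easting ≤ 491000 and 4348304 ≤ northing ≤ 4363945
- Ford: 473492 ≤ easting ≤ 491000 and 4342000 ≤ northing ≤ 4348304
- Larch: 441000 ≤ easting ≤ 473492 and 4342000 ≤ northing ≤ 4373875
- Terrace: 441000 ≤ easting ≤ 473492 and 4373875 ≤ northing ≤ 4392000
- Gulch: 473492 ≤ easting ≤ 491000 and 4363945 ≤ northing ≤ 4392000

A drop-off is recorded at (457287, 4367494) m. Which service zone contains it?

The point has easting = 457287 and northing = 4367494.
Only Larch satisfies 441000 ≤ easting ≤ 473492 and 4342000 ≤ northing ≤ 4373875.

Larch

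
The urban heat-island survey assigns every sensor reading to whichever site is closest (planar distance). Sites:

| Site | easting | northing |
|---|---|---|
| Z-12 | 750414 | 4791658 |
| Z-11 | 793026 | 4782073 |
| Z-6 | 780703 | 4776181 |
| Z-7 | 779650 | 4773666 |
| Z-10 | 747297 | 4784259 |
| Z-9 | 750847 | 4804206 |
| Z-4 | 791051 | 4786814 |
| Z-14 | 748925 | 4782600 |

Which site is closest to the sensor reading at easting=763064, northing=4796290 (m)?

Z-12

Squared distances to each site:
Z-12: 181477924.000; Z-11: 1099844533.000; Z-6: 715506202.000; Z-7: 786940772.000; Z-10: 393343250.000; Z-9: 211918145.000; Z-4: 873066745.000; Z-14: 387327421.000.
Minimum at Z-12.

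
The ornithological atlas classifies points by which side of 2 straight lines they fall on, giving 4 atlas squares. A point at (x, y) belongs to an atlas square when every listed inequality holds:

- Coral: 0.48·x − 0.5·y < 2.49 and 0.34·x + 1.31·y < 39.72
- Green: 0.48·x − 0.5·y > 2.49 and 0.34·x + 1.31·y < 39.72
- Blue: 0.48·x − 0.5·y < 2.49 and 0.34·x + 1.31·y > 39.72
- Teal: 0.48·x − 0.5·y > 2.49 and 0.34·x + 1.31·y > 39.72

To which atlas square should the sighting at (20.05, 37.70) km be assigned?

Blue

0.48·20.05 − 0.5·37.70 = -9.226, which is < 2.49
0.34·20.05 + 1.31·37.70 = 56.204, which is > 39.72
This sign pattern matches Blue.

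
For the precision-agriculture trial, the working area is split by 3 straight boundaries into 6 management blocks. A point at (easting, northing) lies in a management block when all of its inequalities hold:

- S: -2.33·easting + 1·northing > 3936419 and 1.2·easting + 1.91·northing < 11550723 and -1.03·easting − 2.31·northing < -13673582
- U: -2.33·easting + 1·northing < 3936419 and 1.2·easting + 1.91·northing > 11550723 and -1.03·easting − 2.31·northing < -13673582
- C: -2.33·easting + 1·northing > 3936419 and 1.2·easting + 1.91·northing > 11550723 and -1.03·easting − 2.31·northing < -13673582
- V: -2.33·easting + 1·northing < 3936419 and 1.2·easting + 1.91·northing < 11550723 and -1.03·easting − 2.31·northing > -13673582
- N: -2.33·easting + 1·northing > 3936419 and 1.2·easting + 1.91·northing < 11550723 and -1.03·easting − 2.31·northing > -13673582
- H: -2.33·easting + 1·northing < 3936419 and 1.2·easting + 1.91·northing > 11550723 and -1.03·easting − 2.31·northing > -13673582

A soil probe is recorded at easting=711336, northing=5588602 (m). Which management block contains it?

-2.33·711336 + 1·5588602 = 3931189.120, which is < 3936419
1.2·711336 + 1.91·5588602 = 11527833.020, which is < 11550723
-1.03·711336 − 2.31·5588602 = -13642346.700, which is > -13673582
This sign pattern matches V.

V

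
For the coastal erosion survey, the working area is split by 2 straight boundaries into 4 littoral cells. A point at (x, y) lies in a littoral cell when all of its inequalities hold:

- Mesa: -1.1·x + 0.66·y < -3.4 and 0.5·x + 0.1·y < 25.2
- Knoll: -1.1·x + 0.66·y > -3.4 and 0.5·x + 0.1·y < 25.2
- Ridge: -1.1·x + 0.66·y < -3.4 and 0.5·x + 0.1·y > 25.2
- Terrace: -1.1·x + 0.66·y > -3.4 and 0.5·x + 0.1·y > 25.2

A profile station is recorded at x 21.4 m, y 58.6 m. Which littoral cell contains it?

Knoll

-1.1·21.4 + 0.66·58.6 = 15.136, which is > -3.4
0.5·21.4 + 0.1·58.6 = 16.560, which is < 25.2
This sign pattern matches Knoll.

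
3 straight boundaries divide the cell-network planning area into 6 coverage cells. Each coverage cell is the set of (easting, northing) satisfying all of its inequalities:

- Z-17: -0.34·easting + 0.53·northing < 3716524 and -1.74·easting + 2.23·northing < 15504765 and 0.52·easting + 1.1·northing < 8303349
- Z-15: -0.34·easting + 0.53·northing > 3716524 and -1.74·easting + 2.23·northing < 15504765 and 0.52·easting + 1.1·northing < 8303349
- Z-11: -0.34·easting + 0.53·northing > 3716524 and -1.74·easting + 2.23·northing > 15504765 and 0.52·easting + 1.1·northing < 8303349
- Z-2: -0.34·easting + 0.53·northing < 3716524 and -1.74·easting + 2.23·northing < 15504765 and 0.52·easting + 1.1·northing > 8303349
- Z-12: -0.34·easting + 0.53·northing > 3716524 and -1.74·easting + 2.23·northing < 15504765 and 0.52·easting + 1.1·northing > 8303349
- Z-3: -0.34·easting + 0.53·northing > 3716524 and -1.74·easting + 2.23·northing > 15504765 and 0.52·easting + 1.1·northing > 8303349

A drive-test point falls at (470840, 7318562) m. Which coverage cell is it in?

-0.34·470840 + 0.53·7318562 = 3718752.260, which is > 3716524
-1.74·470840 + 2.23·7318562 = 15501131.660, which is < 15504765
0.52·470840 + 1.1·7318562 = 8295255.000, which is < 8303349
This sign pattern matches Z-15.

Z-15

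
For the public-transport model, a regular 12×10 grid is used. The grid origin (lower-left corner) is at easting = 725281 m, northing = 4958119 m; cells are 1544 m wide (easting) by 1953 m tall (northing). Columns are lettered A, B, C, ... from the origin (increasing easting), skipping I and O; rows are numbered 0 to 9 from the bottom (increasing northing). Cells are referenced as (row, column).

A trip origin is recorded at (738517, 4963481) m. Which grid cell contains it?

Column index: ⌊(738517 − 725281) / 1544⌋ = ⌊8.573⌋ = 8 → column J
Row offset from origin: ⌊(4963481 − 4958119) / 1953⌋ = ⌊2.746⌋ = 2 → row 2

(2, J)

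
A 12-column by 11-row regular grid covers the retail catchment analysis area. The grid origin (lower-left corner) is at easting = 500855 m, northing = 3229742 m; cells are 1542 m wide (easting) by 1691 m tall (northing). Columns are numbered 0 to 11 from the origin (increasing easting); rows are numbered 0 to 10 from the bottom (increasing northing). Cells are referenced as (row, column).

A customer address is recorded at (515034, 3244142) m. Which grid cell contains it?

Column index: ⌊(515034 − 500855) / 1542⌋ = ⌊9.195⌋ = 9
Row offset from origin: ⌊(3244142 − 3229742) / 1691⌋ = ⌊8.516⌋ = 8 → row 8

(8, 9)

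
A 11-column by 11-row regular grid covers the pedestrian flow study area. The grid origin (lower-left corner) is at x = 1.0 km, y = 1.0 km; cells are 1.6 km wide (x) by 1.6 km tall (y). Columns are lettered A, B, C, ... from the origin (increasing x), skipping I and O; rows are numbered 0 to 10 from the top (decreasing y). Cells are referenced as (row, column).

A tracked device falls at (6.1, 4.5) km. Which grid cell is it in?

(8, D)

Column index: ⌊(6.1 − 1.0) / 1.6⌋ = ⌊3.187⌋ = 3 → column D
Row offset from origin: ⌊(4.5 − 1.0) / 1.6⌋ = ⌊2.188⌋ = 2 → row 8 (counted from top)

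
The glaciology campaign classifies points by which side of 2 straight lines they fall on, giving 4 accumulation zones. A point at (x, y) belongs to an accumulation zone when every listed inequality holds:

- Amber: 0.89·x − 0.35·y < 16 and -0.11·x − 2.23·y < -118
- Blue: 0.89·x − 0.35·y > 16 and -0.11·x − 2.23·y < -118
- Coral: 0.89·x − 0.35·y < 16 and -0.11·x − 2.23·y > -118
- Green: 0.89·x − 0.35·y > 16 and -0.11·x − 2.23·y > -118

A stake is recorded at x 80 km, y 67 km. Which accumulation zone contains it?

0.89·80 − 0.35·67 = 47.750, which is > 16
-0.11·80 − 2.23·67 = -158.210, which is < -118
This sign pattern matches Blue.

Blue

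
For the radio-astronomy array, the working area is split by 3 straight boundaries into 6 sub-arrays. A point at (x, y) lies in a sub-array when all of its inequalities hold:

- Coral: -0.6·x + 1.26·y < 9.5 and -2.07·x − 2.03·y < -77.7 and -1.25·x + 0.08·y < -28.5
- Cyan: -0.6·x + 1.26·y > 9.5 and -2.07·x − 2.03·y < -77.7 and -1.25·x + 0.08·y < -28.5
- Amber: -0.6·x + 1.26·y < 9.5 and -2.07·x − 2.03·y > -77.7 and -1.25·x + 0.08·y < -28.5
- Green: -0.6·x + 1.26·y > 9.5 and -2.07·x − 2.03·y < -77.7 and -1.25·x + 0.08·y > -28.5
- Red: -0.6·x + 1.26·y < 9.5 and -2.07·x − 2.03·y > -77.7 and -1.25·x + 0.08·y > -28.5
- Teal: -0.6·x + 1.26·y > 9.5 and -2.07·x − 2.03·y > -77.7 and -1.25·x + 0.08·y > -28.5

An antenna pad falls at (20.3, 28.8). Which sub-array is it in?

Green

-0.6·20.3 + 1.26·28.8 = 24.108, which is > 9.5
-2.07·20.3 − 2.03·28.8 = -100.485, which is < -77.7
-1.25·20.3 + 0.08·28.8 = -23.071, which is > -28.5
This sign pattern matches Green.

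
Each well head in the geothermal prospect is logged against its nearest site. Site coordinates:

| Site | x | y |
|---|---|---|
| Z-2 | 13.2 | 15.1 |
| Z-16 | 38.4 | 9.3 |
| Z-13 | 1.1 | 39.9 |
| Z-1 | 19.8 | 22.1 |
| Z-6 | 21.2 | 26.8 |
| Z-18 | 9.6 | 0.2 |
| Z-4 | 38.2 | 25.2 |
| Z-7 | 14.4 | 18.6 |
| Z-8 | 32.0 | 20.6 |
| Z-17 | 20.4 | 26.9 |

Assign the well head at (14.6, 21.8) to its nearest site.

Squared distances to each site:
Z-2: 46.850; Z-16: 722.690; Z-13: 509.860; Z-1: 27.130; Z-6: 68.560; Z-18: 491.560; Z-4: 568.520; Z-7: 10.280; Z-8: 304.200; Z-17: 59.650.
Minimum at Z-7.

Z-7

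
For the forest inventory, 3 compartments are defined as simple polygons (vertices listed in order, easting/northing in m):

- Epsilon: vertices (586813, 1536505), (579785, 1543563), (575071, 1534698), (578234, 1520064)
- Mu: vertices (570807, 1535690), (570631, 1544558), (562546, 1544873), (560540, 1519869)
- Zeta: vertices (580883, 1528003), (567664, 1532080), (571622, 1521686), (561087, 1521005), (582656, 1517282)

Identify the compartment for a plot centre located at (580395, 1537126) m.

Cast a ray rightward from (580395, 1537126). For each polygon, the edges (by vertex number in listed order) whose endpoints lie on opposite sides of northing = 1537126, where each meets that height, and whether that is right or left of the point:
Epsilon: 1–2 at easting≈586194.6 (right), 2–3 at easting≈576362.1 (left) → 1 crossing.
Mu: 1–2 at easting≈570778.5 (left), 3–4 at easting≈561924.5 (left) → 0 crossings.
Zeta: no edge straddles that height → 0 crossings.
Only Epsilon has an odd count, so the point is inside Epsilon.

Epsilon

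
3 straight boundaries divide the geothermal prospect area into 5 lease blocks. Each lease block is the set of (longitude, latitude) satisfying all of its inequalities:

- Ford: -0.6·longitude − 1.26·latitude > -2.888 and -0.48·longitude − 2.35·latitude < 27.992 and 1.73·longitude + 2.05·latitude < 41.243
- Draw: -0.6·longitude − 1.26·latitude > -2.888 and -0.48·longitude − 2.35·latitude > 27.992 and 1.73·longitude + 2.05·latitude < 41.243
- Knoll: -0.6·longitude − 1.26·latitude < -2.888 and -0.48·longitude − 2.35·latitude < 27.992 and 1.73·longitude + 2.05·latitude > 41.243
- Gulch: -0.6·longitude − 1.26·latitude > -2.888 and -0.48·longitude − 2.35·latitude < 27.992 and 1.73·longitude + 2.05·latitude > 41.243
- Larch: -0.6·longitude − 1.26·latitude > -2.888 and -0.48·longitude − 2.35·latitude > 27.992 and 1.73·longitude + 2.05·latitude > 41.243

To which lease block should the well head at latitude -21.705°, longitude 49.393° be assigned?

Ford

-0.6·49.393 − 1.26·-21.705 = -2.288, which is > -2.888
-0.48·49.393 − 2.35·-21.705 = 27.298, which is < 27.992
1.73·49.393 + 2.05·-21.705 = 40.955, which is < 41.243
This sign pattern matches Ford.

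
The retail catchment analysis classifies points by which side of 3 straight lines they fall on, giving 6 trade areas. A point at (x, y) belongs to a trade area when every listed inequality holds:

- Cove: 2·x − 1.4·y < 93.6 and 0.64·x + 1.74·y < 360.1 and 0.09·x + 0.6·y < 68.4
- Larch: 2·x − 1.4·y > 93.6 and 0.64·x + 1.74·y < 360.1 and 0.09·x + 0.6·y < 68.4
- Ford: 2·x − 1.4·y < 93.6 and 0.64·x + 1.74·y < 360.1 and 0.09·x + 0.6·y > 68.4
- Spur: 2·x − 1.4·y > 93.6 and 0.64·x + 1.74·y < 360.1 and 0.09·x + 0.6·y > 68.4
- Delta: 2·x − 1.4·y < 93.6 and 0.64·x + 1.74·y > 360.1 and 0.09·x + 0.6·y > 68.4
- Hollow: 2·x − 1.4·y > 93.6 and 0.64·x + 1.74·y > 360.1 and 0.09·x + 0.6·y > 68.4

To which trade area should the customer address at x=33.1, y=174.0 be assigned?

Ford

2·33.1 − 1.4·174.0 = -177.400, which is < 93.6
0.64·33.1 + 1.74·174.0 = 323.944, which is < 360.1
0.09·33.1 + 0.6·174.0 = 107.379, which is > 68.4
This sign pattern matches Ford.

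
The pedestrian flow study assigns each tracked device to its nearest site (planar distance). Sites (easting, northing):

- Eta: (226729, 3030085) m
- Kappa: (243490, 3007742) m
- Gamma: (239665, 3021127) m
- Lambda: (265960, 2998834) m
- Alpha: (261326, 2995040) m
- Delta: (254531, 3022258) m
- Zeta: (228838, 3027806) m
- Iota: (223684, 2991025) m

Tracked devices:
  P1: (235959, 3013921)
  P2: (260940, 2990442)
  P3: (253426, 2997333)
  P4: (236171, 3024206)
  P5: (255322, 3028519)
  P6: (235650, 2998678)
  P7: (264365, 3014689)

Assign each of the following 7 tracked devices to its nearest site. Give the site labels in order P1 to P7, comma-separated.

Gamma, Alpha, Alpha, Gamma, Delta, Kappa, Delta

P1 → Gamma (d²=65660872.00)
P2 → Alpha (d²=21290600.00)
P3 → Alpha (d²=67667849.00)
P4 → Gamma (d²=21688277.00)
P5 → Delta (d²=39825802.00)
P6 → Kappa (d²=143621696.00)
P7 → Delta (d²=153997317.00)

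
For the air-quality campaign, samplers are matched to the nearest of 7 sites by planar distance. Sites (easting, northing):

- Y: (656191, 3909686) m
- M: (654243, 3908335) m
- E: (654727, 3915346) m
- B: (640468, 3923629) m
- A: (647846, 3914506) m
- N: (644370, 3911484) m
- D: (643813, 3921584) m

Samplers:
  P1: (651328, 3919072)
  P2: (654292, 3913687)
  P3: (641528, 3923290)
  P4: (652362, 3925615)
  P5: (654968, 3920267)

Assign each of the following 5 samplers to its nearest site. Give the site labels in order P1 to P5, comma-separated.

P1 → E (d²=25436277.00)
P2 → E (d²=2941506.00)
P3 → B (d²=1238521.00)
P4 → D (d²=89334362.00)
P5 → E (d²=24274322.00)

E, E, B, D, E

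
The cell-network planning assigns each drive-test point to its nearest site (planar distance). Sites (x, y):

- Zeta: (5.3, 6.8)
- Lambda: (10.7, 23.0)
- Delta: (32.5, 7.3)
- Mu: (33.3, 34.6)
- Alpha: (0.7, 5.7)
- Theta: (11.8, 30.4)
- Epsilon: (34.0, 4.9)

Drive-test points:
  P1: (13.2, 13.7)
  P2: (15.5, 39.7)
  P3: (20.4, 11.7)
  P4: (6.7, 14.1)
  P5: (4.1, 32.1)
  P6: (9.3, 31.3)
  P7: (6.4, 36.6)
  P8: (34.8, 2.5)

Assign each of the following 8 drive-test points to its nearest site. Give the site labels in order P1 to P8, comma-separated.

P1 → Lambda (d²=92.74)
P2 → Theta (d²=100.18)
P3 → Delta (d²=165.77)
P4 → Zeta (d²=55.25)
P5 → Theta (d²=62.18)
P6 → Theta (d²=7.06)
P7 → Theta (d²=67.60)
P8 → Epsilon (d²=6.40)

Lambda, Theta, Delta, Zeta, Theta, Theta, Theta, Epsilon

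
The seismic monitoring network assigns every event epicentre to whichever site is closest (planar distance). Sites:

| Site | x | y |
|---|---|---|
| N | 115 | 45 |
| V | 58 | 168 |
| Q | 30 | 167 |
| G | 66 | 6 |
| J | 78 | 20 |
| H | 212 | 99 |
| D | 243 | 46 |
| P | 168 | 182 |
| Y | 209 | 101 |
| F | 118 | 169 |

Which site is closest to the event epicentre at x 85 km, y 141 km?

V

Squared distances to each site:
N: 10116.000; V: 1458.000; Q: 3701.000; G: 18586.000; J: 14690.000; H: 17893.000; D: 33989.000; P: 8570.000; Y: 16976.000; F: 1873.000.
Minimum at V.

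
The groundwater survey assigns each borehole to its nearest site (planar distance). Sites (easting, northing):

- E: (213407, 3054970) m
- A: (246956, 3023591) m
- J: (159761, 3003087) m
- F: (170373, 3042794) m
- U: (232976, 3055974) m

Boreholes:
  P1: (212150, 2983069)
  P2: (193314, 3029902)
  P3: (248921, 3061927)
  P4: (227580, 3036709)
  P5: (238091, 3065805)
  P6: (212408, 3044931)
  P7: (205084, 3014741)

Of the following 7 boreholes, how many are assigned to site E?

2

P1 → A
P2 → F
P3 → U
P4 → U
P5 → U
P6 → E
P7 → E
2 of the 7 go to E.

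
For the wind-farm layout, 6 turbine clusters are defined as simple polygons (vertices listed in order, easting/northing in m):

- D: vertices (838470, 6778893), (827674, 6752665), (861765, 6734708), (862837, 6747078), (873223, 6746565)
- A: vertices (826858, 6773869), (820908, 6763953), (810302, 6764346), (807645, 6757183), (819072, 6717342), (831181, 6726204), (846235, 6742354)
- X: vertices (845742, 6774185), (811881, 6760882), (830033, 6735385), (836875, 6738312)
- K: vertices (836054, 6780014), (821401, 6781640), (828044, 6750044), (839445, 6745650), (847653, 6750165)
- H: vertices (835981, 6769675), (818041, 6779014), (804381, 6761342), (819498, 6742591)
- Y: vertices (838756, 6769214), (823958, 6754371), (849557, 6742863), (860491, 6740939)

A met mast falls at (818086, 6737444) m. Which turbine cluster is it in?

Cast a ray rightward from (818086, 6737444). For each polygon, the edges (by vertex number in listed order) whose endpoints lie on opposite sides of northing = 6737444, where each meets that height, and whether that is right or left of the point:
D: 2–3 at easting≈856570.8 (right), 3–4 at easting≈862002.1 (right) → 2 crossings.
A: 4–5 at easting≈813306.4 (left), 6–7 at easting≈841658.2 (right) → 1 crossing.
X: 2–3 at easting≈828567.1 (right), 3–4 at easting≈834846.0 (right) → 2 crossings.
K: no edge straddles that height → 0 crossings.
H: no edge straddles that height → 0 crossings.
Y: no edge straddles that height → 0 crossings.
Only A has an odd count, so the point is inside A.

A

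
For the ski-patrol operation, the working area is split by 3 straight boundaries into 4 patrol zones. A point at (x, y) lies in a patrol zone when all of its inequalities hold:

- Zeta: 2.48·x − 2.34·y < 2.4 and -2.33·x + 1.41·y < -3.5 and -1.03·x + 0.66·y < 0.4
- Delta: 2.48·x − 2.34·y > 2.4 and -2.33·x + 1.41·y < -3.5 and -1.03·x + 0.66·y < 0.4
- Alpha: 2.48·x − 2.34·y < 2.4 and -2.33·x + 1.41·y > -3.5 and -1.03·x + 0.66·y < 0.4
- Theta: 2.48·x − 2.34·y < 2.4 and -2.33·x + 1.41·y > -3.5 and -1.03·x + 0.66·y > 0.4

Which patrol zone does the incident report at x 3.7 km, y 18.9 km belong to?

2.48·3.7 − 2.34·18.9 = -35.050, which is < 2.4
-2.33·3.7 + 1.41·18.9 = 18.028, which is > -3.5
-1.03·3.7 + 0.66·18.9 = 8.663, which is > 0.4
This sign pattern matches Theta.

Theta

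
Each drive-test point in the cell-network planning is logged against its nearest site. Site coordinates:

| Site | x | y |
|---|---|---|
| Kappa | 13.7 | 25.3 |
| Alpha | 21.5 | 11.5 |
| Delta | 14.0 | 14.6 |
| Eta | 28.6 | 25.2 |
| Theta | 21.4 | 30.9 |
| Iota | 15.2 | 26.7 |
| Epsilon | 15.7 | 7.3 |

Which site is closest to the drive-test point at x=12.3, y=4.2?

Epsilon

Squared distances to each site:
Kappa: 447.170; Alpha: 137.930; Delta: 111.050; Eta: 706.690; Theta: 795.700; Iota: 514.660; Epsilon: 21.170.
Minimum at Epsilon.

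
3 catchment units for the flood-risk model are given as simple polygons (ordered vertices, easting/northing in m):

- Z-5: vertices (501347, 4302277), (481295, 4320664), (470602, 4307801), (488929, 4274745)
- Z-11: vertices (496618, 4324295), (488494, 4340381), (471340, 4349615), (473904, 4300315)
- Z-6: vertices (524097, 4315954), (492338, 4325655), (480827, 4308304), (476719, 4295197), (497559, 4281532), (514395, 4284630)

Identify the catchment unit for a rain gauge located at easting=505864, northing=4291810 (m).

Z-6

Cast a ray rightward from (505864, 4291810). For each polygon, the edges (by vertex number in listed order) whose endpoints lie on opposite sides of northing = 4291810, where each meets that height, and whether that is right or left of the point:
Z-5: 3–4 at easting≈479467.8 (left), 4–1 at easting≈496626.0 (left) → 0 crossings.
Z-11: no edge straddles that height → 0 crossings.
Z-6: 4–5 at easting≈481884.4 (left), 6–1 at easting≈516618.9 (right) → 1 crossing.
Only Z-6 has an odd count, so the point is inside Z-6.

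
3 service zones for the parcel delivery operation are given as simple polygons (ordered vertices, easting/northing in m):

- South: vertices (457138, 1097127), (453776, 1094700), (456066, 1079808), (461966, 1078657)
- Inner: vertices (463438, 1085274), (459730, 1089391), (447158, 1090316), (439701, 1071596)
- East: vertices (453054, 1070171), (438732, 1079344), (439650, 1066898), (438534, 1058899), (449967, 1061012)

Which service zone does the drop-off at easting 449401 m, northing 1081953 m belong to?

Inner

Cast a ray rightward from (449401, 1081953). For each polygon, the edges (by vertex number in listed order) whose endpoints lie on opposite sides of northing = 1081953, where each meets that height, and whether that is right or left of the point:
South: 2–3 at easting≈455736.2 (right), 4–1 at easting≈461104.4 (right) → 2 crossings.
Inner: 3–4 at easting≈443826.6 (left), 4–1 at easting≈457674.7 (right) → 1 crossing.
East: no edge straddles that height → 0 crossings.
Only Inner has an odd count, so the point is inside Inner.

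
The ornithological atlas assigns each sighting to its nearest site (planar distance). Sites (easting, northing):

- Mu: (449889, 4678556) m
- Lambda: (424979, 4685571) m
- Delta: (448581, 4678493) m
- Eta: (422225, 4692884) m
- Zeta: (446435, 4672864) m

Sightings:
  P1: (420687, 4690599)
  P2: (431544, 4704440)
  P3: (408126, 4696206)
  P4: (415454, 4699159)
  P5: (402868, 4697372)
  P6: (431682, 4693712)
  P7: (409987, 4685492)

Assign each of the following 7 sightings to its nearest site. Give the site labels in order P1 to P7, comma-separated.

Eta, Eta, Eta, Eta, Eta, Eta, Eta

P1 → Eta (d²=7586669.00)
P2 → Eta (d²=220384897.00)
P3 → Eta (d²=209817485.00)
P4 → Eta (d²=85222066.00)
P5 → Eta (d²=394835593.00)
P6 → Eta (d²=90120433.00)
P7 → Eta (d²=204410308.00)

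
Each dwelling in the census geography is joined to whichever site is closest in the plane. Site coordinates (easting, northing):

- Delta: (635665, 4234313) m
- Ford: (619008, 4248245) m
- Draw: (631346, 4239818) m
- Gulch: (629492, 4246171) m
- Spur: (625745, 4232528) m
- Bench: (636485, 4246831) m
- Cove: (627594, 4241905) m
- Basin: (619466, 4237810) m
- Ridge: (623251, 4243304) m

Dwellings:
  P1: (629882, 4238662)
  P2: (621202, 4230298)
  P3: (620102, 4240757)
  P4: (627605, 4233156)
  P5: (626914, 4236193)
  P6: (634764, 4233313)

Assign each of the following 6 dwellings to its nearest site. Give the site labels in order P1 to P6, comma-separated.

Draw, Spur, Basin, Spur, Spur, Delta

P1 → Draw (d²=3479632.00)
P2 → Spur (d²=25611749.00)
P3 → Basin (d²=9089305.00)
P4 → Spur (d²=3853984.00)
P5 → Spur (d²=14798786.00)
P6 → Delta (d²=1811801.00)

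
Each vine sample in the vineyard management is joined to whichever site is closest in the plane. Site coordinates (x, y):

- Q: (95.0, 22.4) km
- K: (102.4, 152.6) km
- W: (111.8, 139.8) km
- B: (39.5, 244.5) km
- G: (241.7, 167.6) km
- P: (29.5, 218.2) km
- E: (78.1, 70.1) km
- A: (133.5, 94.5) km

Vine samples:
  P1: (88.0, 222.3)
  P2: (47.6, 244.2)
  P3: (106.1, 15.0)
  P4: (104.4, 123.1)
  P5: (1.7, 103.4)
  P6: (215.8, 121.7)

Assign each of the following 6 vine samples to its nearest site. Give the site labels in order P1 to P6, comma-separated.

B, B, Q, W, E, G

P1 → B (d²=2845.09)
P2 → B (d²=65.70)
P3 → Q (d²=177.97)
P4 → W (d²=333.65)
P5 → E (d²=6945.85)
P6 → G (d²=2777.62)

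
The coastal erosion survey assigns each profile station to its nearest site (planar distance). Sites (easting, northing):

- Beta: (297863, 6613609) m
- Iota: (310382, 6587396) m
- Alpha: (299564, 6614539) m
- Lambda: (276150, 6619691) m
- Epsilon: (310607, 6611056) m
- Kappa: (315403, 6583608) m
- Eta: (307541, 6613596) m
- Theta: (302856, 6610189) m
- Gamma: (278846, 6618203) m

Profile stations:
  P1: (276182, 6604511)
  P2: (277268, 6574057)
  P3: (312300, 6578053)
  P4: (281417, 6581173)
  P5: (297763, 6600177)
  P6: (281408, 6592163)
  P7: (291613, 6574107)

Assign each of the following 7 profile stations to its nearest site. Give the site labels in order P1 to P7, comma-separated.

P1 → Gamma (d²=194567760.00)
P2 → Iota (d²=1274465917.00)
P3 → Kappa (d²=40486634.00)
P4 → Iota (d²=877696954.00)
P5 → Theta (d²=126178793.00)
P6 → Gamma (d²=684645444.00)
P7 → Iota (d²=528872882.00)

Gamma, Iota, Kappa, Iota, Theta, Gamma, Iota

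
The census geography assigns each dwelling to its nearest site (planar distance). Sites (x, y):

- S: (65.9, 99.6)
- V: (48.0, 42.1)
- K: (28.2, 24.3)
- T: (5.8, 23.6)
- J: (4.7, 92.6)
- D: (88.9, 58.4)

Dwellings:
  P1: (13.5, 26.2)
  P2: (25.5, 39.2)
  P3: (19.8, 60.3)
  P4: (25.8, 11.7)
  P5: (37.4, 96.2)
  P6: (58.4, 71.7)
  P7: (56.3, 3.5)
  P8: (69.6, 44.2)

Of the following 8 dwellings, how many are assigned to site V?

P1 → T
P2 → K
P3 → V
P4 → K
P5 → S
P6 → S
P7 → K
P8 → V
2 of the 8 go to V.

2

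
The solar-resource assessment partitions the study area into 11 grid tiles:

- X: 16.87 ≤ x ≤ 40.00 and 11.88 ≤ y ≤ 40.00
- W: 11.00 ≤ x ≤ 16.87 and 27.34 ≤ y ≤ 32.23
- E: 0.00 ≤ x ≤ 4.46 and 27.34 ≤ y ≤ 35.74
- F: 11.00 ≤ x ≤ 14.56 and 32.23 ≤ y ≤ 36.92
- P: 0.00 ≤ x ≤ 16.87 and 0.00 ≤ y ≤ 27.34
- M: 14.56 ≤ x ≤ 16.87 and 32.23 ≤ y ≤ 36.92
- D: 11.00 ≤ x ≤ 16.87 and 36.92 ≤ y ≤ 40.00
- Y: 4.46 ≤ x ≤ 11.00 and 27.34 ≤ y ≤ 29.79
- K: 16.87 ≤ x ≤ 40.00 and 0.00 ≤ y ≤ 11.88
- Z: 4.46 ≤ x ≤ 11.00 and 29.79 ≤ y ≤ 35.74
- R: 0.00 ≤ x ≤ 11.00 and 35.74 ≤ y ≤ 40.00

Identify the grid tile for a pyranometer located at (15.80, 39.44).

The point has x = 15.80 and y = 39.44.
Only D satisfies 11.00 ≤ x ≤ 16.87 and 36.92 ≤ y ≤ 40.00.

D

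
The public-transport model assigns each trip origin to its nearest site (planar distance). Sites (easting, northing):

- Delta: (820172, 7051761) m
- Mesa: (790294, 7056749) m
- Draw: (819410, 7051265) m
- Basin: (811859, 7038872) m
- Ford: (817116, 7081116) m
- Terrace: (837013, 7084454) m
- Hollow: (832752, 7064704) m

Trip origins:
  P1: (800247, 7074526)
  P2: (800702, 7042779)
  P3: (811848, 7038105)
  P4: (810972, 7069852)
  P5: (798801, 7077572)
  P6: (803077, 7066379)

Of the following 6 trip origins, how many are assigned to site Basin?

2

P1 → Ford
P2 → Basin
P3 → Basin
P4 → Ford
P5 → Ford
P6 → Mesa
2 of the 6 go to Basin.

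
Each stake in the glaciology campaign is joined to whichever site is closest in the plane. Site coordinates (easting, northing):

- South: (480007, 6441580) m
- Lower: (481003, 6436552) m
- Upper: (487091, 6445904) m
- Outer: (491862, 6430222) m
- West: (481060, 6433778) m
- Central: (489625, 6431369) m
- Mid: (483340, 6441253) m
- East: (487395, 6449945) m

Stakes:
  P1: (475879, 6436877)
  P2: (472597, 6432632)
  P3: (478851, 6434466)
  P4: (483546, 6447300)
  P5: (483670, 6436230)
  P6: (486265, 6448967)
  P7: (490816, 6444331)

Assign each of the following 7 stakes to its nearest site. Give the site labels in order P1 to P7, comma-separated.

P1 → Lower (d²=26361001.00)
P2 → West (d²=72935685.00)
P3 → West (d²=5353025.00)
P4 → Upper (d²=14515841.00)
P5 → Lower (d²=7216573.00)
P6 → East (d²=2233384.00)
P7 → Upper (d²=16349954.00)

Lower, West, West, Upper, Lower, East, Upper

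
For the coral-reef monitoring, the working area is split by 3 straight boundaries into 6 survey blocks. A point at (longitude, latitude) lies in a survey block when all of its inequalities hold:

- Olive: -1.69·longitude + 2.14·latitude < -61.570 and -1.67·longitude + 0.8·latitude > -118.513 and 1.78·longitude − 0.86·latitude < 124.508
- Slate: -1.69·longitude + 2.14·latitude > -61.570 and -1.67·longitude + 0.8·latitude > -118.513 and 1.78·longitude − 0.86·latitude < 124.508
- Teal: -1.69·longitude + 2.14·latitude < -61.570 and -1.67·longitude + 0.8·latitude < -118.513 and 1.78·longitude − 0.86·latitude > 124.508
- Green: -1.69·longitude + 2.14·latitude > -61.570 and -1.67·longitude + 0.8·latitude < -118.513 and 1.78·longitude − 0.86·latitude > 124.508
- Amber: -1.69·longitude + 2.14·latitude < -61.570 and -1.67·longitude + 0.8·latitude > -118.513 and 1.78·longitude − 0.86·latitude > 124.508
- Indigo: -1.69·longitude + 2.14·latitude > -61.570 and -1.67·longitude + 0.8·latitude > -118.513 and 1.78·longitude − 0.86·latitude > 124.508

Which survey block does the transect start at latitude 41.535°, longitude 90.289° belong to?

Amber

-1.69·90.289 + 2.14·41.535 = -63.704, which is < -61.570
-1.67·90.289 + 0.8·41.535 = -117.555, which is > -118.513
1.78·90.289 − 0.86·41.535 = 124.994, which is > 124.508
This sign pattern matches Amber.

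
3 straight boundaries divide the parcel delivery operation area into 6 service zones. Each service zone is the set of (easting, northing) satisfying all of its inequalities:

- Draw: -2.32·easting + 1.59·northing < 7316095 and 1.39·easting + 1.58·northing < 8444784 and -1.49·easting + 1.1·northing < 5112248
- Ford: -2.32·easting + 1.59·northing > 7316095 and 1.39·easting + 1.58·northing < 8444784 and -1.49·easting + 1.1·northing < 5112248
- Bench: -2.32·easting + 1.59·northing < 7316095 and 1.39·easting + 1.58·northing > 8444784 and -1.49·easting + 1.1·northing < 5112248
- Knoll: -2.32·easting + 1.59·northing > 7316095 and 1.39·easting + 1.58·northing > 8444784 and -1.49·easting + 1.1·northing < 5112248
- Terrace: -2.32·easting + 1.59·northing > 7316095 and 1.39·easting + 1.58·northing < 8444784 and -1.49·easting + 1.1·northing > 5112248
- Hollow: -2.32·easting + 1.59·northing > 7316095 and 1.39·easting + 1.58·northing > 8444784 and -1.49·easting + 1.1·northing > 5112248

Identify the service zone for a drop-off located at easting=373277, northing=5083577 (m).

-2.32·373277 + 1.59·5083577 = 7216884.790, which is < 7316095
1.39·373277 + 1.58·5083577 = 8550906.690, which is > 8444784
-1.49·373277 + 1.1·5083577 = 5035751.970, which is < 5112248
This sign pattern matches Bench.

Bench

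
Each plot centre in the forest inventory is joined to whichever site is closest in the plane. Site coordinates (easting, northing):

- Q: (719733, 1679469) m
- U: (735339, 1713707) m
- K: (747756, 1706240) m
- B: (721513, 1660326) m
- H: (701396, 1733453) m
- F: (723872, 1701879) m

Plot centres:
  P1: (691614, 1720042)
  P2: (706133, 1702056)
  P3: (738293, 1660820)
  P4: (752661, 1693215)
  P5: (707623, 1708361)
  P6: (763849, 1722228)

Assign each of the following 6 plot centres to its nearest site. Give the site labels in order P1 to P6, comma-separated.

H, F, B, K, F, K

P1 → H (d²=275542445.00)
P2 → F (d²=314703450.00)
P3 → B (d²=281812436.00)
P4 → K (d²=193709650.00)
P5 → F (d²=306046325.00)
P6 → K (d²=514600793.00)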